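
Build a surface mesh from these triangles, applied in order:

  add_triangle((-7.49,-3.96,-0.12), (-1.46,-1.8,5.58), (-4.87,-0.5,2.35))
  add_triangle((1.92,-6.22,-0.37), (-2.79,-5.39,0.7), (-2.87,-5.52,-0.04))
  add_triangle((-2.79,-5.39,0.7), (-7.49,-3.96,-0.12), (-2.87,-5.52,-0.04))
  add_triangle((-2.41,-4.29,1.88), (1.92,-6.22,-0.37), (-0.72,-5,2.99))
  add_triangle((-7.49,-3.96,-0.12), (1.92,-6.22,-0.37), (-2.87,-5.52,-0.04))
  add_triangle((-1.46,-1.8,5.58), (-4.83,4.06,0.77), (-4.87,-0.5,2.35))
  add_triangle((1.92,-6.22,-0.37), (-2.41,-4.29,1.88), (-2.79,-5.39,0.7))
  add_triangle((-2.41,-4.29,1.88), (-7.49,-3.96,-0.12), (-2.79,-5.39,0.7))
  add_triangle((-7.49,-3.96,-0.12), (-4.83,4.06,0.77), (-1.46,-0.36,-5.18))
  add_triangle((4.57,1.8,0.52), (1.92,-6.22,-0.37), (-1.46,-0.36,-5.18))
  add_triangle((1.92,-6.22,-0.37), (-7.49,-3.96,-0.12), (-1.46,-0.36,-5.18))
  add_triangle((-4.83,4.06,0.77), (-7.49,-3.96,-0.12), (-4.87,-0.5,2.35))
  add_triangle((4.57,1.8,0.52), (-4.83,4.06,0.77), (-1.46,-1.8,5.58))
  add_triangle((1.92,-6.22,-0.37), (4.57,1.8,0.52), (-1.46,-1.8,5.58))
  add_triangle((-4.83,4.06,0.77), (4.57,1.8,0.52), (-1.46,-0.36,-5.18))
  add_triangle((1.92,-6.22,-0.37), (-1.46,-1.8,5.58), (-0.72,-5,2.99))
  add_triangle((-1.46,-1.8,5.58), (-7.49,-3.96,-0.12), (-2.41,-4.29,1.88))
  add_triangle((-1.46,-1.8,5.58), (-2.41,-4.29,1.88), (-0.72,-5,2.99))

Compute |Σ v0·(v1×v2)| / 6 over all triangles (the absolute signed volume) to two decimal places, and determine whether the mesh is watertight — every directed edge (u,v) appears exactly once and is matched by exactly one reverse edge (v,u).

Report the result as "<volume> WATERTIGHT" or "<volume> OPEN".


Per-triangle v0·(v1×v2)/6:
  t1: +17.6291
  t2: +3.5081
  t3: +3.6917
  t4: +7.7162
  t5: +2.0565
  t6: +15.9386
  t7: +5.9074
  t8: +6.5729
  t9: +43.0089
  t10: +26.7379
  t11: +46.7797
  t12: +17.8511
  t13: +27.3264
  t14: +31.0815
  t15: +22.9860
  t16: +6.4750
  t17: +18.6330
  t18: +7.4122
Σ = +311.3120 → |volume| = 311.31

Directed edges: 54 total, each appears once with its reverse present → watertight.

311.31 WATERTIGHT


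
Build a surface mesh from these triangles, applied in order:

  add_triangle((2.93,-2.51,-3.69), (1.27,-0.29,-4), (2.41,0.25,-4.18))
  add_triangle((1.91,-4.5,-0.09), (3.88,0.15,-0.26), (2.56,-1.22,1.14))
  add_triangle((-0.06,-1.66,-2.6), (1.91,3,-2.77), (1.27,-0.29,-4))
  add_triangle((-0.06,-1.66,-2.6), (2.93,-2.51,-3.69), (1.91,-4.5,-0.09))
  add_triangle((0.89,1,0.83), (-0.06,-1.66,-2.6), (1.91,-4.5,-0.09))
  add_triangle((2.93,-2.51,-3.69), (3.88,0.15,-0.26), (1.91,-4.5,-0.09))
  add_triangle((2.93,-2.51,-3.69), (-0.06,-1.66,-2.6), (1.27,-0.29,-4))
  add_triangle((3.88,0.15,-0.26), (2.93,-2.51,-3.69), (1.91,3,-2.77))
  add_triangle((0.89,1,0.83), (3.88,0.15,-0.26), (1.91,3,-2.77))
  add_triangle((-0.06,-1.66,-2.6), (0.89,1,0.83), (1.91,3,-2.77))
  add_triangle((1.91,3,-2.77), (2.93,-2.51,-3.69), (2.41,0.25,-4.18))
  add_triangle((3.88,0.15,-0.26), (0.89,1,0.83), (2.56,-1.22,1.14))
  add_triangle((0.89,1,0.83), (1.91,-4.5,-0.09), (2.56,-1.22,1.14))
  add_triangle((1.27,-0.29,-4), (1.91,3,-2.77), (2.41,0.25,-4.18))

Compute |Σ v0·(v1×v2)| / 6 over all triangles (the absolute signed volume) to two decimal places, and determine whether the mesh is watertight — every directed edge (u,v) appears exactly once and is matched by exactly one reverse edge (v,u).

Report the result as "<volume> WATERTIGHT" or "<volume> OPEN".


Per-triangle v0·(v1×v2)/6:
  t1: +2.2672
  t2: +3.8468
  t3: +0.8786
  t4: +5.6768
  t5: -2.0660
  t6: +10.3978
  t7: +3.0488
  t8: +11.0927
  t9: +3.3331
  t10: -1.3974
  t11: +2.1800
  t12: +1.5778
  t13: +0.0927
  t14: +1.9307
Σ = +42.8597 → |volume| = 42.86

Directed edges: 42 total, each appears once with its reverse present → watertight.

42.86 WATERTIGHT


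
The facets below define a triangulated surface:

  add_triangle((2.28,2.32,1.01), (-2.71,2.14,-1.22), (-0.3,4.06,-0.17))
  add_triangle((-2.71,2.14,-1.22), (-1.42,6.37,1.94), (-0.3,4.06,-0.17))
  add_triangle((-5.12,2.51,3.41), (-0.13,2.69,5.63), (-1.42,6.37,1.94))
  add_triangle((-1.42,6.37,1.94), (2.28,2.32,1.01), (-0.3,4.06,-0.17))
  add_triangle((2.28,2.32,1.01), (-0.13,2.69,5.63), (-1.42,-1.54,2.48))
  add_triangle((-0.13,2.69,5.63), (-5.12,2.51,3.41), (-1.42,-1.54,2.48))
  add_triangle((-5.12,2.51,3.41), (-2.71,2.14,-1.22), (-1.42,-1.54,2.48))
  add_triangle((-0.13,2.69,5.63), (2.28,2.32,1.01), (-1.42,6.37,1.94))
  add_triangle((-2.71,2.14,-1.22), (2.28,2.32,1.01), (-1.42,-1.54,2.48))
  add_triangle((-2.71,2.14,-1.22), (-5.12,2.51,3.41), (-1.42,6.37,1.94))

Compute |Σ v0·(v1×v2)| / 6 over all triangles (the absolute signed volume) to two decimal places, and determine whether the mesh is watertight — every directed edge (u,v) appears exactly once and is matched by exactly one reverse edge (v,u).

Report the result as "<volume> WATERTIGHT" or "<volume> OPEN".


Per-triangle v0·(v1×v2)/6:
  t1: -0.0367
  t2: +4.5366
  t3: +24.6114
  t4: +4.3717
  t5: +3.5398
  t6: +14.0162
  t7: +4.7096
  t8: +14.1350
  t9: -5.7854
  t10: +15.3341
Σ = +79.4324 → |volume| = 79.43

Directed edges: 30 total, each appears once with its reverse present → watertight.

79.43 WATERTIGHT


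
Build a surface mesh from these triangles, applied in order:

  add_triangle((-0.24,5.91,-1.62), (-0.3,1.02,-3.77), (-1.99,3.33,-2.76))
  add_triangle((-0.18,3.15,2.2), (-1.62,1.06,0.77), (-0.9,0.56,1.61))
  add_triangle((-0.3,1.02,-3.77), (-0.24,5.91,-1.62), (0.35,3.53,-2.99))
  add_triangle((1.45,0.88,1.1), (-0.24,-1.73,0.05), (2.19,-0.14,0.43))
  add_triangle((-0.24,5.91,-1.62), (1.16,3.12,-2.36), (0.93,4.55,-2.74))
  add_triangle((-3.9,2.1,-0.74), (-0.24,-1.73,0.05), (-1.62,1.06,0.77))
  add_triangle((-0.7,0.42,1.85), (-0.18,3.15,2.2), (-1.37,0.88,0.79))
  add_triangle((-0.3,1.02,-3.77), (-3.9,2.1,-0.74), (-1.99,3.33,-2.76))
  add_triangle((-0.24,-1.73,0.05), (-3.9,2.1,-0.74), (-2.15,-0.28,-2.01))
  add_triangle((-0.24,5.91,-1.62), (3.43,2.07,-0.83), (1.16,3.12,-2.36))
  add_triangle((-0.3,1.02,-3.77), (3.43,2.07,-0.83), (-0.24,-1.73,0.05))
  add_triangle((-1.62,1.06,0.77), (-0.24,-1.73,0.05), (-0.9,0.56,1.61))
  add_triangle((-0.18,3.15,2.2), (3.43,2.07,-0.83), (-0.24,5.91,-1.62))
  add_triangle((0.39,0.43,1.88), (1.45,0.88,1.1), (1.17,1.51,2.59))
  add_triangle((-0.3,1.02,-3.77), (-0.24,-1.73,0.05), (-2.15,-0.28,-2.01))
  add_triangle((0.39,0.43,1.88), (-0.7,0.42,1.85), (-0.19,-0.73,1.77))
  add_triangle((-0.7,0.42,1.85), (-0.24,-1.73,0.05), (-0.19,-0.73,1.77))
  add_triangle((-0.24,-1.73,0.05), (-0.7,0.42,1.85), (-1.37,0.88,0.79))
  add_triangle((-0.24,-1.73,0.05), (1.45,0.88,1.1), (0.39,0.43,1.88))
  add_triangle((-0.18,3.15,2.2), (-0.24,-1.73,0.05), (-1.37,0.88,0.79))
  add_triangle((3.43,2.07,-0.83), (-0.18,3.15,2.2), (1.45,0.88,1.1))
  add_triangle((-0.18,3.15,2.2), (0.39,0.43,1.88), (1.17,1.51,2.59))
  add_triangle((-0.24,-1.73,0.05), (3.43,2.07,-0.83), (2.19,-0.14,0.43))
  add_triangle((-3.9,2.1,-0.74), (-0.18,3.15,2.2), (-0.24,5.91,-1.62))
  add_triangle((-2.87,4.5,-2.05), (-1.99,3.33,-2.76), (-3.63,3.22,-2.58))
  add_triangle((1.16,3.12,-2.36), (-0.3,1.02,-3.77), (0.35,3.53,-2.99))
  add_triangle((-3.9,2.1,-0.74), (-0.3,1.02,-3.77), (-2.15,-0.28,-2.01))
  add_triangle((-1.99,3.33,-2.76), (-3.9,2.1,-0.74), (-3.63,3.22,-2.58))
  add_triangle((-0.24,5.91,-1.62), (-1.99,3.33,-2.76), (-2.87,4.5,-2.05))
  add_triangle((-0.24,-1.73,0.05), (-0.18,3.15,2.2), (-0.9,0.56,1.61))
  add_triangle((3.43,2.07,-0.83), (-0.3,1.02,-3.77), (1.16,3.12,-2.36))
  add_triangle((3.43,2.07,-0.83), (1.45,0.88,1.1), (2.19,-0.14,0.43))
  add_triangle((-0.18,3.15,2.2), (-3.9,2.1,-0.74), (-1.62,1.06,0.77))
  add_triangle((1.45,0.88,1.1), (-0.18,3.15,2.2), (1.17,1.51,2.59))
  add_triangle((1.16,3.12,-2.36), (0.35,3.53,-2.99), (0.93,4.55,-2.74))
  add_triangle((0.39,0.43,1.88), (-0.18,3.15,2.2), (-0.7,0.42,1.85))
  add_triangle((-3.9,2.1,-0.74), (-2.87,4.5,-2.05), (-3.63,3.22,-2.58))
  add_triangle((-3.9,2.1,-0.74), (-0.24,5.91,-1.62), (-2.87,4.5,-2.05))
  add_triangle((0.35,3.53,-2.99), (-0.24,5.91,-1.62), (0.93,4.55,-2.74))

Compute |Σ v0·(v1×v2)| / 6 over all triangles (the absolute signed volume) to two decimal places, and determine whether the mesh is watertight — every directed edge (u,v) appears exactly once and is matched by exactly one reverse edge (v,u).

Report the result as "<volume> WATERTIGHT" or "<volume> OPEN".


83.12 OPEN

Per-triangle v0·(v1×v2)/6:
  t1: +5.9063
  t2: +0.9844
  t3: +2.2113
  t4: +0.5539
  t5: +0.2397
  t6: +1.3137
  t7: +1.0163
  t8: +4.1214
  t9: +2.0254
  t10: +4.8757
  t11: +3.4876
  t12: +0.6028
  t13: +10.5902
  t14: +0.2267
  t15: +2.0200
  t16: +0.3848
  t17: +0.3347
  t18: +0.6228
  t19: +0.6174
  t20: -0.8406
  t21: +2.6967
  t22: +0.7077
  t23: +0.8766
  t24: +11.5194
  t25: +1.5813
  t26: +1.3877
  t27: +4.3638
  t28: -0.8168
  t29: +3.3978
  t30: +0.3565
  t31: +3.8882
  t32: +1.2150
  t33: +1.8655
  t34: +0.8892
  t35: +0.4779
  t36: +0.8994
  t37: +2.3939
  t38: +2.6329
  t39: +1.4953
Σ = +83.1225 → |volume| = 83.12

Directed edges: 117 total; 3 unmatched, e.g. (-0.19,-0.73,1.77)→(0.39,0.43,1.88) → open.


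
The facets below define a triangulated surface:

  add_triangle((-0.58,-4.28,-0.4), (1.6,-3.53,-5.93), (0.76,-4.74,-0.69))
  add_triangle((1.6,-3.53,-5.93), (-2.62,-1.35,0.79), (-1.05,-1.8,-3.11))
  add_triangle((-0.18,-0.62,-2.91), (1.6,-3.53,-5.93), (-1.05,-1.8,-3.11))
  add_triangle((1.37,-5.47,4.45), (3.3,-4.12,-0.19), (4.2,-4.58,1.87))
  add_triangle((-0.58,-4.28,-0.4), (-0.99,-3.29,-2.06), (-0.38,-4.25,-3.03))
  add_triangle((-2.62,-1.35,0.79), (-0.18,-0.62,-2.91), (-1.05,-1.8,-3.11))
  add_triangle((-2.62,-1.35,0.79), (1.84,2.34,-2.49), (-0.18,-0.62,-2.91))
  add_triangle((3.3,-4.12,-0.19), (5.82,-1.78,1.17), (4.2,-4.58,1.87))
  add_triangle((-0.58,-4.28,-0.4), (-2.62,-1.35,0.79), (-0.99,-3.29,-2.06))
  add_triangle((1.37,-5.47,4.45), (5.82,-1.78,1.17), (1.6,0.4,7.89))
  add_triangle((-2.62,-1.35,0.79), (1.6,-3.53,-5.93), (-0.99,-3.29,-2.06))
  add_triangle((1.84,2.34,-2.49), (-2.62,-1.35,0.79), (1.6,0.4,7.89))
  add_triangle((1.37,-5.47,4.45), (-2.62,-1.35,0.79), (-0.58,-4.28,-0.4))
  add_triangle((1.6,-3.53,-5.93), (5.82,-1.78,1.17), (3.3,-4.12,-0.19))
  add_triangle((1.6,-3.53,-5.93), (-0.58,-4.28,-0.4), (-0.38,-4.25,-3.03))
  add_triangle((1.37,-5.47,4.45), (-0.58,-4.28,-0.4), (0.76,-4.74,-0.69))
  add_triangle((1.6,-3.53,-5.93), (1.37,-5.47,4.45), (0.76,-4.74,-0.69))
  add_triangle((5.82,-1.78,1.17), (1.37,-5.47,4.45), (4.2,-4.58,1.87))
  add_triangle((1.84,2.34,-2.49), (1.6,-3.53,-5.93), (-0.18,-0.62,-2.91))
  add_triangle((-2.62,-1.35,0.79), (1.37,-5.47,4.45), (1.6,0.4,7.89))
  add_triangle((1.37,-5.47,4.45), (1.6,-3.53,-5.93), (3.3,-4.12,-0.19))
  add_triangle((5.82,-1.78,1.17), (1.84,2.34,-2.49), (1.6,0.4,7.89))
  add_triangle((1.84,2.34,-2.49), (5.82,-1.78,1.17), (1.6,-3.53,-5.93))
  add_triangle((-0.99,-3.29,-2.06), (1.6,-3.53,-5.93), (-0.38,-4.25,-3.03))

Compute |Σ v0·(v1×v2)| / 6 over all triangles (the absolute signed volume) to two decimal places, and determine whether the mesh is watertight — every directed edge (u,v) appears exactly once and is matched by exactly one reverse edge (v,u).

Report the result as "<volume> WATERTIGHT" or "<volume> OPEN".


Per-triangle v0·(v1×v2)/6:
  t1: +5.2358
  t2: +3.5207
  t3: +2.0277
  t4: +6.0198
  t5: +1.2669
  t6: +0.8407
  t7: +2.2472
  t8: +5.8228
  t9: +3.4023
  t10: +40.6822
  t11: +2.1281
  t12: +4.7301
  t13: +10.0045
  t14: +16.3467
  t15: +3.1206
  t16: +5.3349
  t17: +6.3947
  t18: +8.3193
  t19: +4.9302
  t20: +21.6777
  t21: +15.8885
  t22: +23.7771
  t23: +26.0376
  t24: +1.2949
Σ = +221.0508 → |volume| = 221.05

Directed edges: 72 total, each appears once with its reverse present → watertight.

221.05 WATERTIGHT


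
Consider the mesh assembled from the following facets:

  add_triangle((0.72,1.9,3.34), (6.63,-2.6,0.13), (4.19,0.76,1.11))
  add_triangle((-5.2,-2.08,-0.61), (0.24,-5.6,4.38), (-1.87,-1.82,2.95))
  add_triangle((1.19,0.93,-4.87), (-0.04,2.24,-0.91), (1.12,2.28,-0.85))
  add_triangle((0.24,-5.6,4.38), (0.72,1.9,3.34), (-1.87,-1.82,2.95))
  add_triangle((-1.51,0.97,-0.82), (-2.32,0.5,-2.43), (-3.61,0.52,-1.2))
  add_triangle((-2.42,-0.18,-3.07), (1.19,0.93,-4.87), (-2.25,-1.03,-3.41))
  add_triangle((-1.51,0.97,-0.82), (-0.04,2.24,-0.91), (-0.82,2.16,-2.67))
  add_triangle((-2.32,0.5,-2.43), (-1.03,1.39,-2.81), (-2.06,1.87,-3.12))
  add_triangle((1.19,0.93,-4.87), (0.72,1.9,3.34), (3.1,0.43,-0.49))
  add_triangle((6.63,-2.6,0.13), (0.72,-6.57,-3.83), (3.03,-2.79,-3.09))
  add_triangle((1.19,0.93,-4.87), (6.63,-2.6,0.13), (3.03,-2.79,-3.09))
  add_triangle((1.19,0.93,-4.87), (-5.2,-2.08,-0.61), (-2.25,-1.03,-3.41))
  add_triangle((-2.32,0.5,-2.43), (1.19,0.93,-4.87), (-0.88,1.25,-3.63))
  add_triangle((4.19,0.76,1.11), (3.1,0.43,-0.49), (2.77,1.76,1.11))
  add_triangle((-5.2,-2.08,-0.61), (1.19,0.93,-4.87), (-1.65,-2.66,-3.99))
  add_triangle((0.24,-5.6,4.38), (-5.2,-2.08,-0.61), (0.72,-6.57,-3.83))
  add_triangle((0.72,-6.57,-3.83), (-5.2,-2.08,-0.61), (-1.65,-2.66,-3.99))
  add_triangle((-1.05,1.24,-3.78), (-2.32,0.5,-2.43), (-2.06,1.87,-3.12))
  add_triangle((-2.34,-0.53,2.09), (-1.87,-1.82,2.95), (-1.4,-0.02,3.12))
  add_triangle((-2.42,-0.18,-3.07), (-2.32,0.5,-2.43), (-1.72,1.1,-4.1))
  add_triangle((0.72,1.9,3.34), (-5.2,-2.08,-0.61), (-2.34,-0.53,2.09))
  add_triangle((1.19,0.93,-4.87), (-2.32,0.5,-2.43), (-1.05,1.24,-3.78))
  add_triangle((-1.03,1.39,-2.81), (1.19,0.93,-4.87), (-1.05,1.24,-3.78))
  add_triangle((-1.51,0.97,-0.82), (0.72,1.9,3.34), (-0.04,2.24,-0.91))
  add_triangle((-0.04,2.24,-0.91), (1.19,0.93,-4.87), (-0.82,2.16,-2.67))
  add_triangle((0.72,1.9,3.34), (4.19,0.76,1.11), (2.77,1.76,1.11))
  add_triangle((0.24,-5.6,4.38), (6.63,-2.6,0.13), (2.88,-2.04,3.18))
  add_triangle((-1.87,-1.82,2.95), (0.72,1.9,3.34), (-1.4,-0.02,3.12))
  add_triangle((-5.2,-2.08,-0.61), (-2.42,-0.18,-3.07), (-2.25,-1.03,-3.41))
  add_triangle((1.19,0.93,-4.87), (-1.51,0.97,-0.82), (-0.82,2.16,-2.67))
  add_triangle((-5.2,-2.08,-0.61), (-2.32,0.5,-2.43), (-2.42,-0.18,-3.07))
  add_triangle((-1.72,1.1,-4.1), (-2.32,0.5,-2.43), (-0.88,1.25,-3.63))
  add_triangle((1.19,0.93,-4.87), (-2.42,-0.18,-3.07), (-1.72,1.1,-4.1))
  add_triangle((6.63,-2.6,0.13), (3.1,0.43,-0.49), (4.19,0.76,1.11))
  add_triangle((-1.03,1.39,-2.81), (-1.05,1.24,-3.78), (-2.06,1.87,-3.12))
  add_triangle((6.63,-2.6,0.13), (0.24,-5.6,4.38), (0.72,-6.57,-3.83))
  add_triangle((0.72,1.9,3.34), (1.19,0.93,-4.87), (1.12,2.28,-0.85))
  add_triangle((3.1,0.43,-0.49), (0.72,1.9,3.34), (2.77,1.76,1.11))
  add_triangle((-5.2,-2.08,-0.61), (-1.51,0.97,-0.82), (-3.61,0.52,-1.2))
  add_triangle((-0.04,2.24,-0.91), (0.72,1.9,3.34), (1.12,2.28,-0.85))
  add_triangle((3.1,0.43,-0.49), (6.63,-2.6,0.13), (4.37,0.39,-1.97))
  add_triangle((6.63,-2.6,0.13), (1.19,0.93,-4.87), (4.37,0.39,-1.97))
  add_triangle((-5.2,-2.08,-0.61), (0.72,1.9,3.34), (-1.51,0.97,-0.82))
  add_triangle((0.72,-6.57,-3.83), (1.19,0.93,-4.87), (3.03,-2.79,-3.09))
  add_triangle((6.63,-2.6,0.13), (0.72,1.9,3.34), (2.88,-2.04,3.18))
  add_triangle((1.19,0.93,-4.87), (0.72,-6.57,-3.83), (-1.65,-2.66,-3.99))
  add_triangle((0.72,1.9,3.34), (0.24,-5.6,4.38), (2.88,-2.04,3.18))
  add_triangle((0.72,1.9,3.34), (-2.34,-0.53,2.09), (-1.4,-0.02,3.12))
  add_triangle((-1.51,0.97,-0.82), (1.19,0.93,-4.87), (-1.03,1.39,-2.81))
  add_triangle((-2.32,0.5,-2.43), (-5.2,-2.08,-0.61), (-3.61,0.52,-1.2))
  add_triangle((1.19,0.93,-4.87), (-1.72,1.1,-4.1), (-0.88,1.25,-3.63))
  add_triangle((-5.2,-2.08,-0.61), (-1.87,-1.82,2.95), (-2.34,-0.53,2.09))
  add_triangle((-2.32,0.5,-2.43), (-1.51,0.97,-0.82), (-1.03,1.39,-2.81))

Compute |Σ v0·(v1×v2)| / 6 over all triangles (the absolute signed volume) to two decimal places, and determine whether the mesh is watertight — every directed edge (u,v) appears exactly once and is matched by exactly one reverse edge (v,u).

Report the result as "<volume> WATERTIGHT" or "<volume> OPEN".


Per-triangle v0·(v1×v2)/6:
  t1: +6.3531
  t2: +11.6025
  t3: +1.9810
  t4: +9.9163
  t5: +0.7193
  t6: +2.4083
  t7: +0.8746
  t8: -0.5199
  t9: +5.7195
  t10: +15.0777
  t11: +13.5215
  t12: -1.8023
  t13: -1.2653
  t14: +1.1168
  t15: +10.1771
  t16: +45.1895
  t17: +15.7795
  t18: +1.1007
  t19: +1.1665
  t20: +0.7744
  t21: +2.1578
  t22: +1.1678
  t23: +0.6451
  t24: +2.1715
  t25: +2.1180
  t26: +2.3009
  t27: +14.6011
  t28: +1.5322
  t29: +2.4625
  t30: +1.3187
  t31: +1.9744
  t32: +0.1786
  t33: +2.5086
  t34: +3.3317
  t35: +0.2190
  t36: +53.7865
  t37: +0.7612
  t38: -1.0154
  t39: -0.0350
  t40: +1.7604
  t41: +2.4579
  t42: +8.2025
  t43: +5.3391
  t44: +14.0743
  t45: +10.8789
  t46: +14.9568
  t47: +11.3935
  t48: +0.8049
  t49: -0.0514
  t50: +2.7119
  t51: +0.7754
  t52: +3.3120
  t53: +0.7754
Σ = +309.4676 → |volume| = 309.47

Directed edges: 159 total; 3 unmatched, e.g. (3.1,0.43,-0.49)→(1.19,0.93,-4.87) → open.

309.47 OPEN


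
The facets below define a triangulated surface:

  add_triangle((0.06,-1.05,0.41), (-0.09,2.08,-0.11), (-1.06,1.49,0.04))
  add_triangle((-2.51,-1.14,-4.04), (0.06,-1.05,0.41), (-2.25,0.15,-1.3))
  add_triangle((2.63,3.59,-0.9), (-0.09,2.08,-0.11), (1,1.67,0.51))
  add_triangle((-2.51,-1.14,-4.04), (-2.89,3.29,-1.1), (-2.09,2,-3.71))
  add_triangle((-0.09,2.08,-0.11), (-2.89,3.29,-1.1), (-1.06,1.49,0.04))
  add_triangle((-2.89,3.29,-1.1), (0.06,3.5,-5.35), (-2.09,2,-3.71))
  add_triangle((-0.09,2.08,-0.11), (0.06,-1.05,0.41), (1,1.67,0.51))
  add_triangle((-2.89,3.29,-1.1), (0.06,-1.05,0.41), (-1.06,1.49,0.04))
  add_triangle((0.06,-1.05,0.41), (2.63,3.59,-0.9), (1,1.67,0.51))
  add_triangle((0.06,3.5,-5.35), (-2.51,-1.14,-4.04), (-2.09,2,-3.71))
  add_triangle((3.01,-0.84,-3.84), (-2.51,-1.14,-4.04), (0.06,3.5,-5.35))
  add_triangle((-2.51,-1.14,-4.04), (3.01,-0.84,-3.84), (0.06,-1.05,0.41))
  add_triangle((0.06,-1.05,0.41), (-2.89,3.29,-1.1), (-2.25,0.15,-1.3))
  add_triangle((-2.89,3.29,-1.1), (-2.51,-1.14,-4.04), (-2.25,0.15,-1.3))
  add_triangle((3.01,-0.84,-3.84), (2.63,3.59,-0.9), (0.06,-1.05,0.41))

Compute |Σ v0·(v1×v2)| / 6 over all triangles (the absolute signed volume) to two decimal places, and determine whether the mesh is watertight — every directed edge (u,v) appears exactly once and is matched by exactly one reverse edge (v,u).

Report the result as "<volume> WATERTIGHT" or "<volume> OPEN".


Per-triangle v0·(v1×v2)/6:
  t1: +0.1229
  t2: +1.1998
  t3: +0.8417
  t4: +5.0481
  t5: +0.4327
  t6: +5.9908
  t7: +0.1287
  t8: +0.2625
  t9: +0.4804
  t10: +6.2171
  t11: +17.6458
  t12: +4.2032
  t13: +0.6594
  t14: +2.7287
  t15: +2.3281
Σ = +48.2900 → |volume| = 48.29

Directed edges: 45 total; 5 unmatched, e.g. (2.63,3.59,-0.9)→(-0.09,2.08,-0.11) → open.

48.29 OPEN


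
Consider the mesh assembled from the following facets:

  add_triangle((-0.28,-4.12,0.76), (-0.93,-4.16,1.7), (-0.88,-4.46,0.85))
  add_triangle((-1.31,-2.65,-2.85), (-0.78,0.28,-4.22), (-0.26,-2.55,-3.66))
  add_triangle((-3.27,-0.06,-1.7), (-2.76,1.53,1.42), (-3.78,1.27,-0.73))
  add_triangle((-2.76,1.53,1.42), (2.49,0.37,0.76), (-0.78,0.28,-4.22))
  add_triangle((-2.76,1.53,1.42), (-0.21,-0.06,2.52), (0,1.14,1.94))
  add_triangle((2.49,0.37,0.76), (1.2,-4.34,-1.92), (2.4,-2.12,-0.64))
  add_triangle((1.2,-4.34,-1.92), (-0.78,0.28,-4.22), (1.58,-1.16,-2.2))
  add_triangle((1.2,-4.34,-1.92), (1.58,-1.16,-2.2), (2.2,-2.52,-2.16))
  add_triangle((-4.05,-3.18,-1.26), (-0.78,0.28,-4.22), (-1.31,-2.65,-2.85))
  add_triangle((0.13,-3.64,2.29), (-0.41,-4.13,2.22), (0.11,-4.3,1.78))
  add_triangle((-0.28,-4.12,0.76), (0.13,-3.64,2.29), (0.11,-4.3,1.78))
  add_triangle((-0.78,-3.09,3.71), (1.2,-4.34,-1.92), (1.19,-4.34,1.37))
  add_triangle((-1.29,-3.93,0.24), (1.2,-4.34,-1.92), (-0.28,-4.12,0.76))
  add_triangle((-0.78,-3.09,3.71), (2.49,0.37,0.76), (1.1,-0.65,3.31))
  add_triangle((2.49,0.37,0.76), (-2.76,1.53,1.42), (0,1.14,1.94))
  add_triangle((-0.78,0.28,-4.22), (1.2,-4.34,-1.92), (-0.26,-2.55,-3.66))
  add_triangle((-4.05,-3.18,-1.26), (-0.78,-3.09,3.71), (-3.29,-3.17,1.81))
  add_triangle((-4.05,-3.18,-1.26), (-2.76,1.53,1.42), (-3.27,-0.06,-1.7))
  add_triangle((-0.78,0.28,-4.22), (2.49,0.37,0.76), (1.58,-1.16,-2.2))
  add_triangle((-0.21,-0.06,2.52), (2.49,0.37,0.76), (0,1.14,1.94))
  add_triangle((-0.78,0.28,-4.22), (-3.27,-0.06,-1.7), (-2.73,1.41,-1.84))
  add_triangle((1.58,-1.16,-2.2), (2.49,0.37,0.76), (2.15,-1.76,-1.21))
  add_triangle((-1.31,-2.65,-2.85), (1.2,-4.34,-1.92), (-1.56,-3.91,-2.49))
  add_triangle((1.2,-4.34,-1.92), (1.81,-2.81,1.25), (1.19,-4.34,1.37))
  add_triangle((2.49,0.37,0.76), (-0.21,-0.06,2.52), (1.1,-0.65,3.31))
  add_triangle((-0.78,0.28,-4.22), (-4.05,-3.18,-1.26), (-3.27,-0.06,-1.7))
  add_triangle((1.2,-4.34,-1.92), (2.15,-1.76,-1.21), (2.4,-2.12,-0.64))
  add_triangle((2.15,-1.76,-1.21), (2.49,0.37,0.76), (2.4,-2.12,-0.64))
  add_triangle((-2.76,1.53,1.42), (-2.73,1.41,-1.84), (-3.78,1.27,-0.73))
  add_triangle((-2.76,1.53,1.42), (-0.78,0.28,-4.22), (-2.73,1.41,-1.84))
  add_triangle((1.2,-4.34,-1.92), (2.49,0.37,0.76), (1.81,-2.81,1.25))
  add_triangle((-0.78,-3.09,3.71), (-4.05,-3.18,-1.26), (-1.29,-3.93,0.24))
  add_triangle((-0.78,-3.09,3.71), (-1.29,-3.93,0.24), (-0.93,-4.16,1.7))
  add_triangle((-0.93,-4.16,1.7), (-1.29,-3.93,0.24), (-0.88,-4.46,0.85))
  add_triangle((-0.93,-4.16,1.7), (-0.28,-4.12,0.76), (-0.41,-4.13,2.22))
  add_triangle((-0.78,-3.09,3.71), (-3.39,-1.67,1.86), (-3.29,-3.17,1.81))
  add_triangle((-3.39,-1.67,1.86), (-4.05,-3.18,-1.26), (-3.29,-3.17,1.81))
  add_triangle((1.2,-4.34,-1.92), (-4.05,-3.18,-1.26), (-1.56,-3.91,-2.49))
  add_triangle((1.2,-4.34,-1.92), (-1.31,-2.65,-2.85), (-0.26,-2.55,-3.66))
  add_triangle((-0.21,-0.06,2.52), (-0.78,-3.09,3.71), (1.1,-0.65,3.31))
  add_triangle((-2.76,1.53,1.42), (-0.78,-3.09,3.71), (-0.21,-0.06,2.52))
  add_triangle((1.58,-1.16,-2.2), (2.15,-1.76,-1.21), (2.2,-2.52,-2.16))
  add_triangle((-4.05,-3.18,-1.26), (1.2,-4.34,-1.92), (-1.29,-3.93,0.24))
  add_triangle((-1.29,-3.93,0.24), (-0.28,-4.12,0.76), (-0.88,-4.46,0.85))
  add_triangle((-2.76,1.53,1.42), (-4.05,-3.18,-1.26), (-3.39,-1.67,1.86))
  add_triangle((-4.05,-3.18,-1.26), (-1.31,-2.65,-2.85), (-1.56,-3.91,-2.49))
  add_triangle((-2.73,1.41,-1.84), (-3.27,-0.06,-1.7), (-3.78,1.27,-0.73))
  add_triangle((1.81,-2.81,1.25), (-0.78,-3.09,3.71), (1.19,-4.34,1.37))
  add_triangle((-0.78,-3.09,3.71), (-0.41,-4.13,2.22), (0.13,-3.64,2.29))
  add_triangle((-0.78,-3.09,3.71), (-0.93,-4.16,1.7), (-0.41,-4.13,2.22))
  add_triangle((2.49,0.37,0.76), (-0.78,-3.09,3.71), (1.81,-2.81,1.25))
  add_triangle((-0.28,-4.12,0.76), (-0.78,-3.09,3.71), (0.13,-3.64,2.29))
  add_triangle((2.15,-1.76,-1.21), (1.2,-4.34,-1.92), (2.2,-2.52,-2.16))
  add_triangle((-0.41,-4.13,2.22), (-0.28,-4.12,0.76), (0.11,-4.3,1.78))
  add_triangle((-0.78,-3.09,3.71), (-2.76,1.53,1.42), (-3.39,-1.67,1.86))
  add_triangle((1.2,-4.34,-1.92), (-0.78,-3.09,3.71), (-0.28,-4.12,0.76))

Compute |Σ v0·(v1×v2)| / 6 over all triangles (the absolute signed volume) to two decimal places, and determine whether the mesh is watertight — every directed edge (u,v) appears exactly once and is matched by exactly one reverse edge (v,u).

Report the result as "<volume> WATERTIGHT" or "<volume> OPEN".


124.72 WATERTIGHT

Per-triangle v0·(v1×v2)/6:
  t1: +0.3573
  t2: +2.3702
  t3: +1.0199
  t4: +3.5778
  t5: +1.4223
  t6: +0.2238
  t7: +4.8139
  t8: +0.8821
  t9: +5.8243
  t10: +0.3029
  t11: -0.1913
  t12: +3.8527
  t13: +2.4088
  t14: +2.3382
  t15: +0.4916
  t16: +1.7456
  t17: +3.1732
  t18: +5.5605
  t19: +2.7456
  t20: +1.2457
  t21: +2.9679
  t22: +1.2345
  t23: +2.0817
  t24: +2.4764
  t25: +0.8368
  t26: +6.3208
  t27: +0.9244
  t28: +0.7336
  t29: +1.1048
  t30: -0.0077
  t31: +4.2293
  t32: +6.7105
  t33: +0.7826
  t34: +0.3883
  t35: +0.5653
  t36: +2.8654
  t37: +3.0513
  t38: +2.9911
  t39: +2.5699
  t40: +1.8475
  t41: +3.6396
  t42: +0.3818
  t43: +6.8024
  t44: +0.2113
  t45: +5.7482
  t46: +2.2328
  t47: +1.2900
  t48: +2.4834
  t49: +0.8016
  t50: +0.9039
  t51: +4.1838
  t52: -1.4472
  t53: +0.7884
  t54: +0.4904
  t55: +5.2142
  t56: +2.1585
Σ = +124.7224 → |volume| = 124.72

Directed edges: 168 total, each appears once with its reverse present → watertight.


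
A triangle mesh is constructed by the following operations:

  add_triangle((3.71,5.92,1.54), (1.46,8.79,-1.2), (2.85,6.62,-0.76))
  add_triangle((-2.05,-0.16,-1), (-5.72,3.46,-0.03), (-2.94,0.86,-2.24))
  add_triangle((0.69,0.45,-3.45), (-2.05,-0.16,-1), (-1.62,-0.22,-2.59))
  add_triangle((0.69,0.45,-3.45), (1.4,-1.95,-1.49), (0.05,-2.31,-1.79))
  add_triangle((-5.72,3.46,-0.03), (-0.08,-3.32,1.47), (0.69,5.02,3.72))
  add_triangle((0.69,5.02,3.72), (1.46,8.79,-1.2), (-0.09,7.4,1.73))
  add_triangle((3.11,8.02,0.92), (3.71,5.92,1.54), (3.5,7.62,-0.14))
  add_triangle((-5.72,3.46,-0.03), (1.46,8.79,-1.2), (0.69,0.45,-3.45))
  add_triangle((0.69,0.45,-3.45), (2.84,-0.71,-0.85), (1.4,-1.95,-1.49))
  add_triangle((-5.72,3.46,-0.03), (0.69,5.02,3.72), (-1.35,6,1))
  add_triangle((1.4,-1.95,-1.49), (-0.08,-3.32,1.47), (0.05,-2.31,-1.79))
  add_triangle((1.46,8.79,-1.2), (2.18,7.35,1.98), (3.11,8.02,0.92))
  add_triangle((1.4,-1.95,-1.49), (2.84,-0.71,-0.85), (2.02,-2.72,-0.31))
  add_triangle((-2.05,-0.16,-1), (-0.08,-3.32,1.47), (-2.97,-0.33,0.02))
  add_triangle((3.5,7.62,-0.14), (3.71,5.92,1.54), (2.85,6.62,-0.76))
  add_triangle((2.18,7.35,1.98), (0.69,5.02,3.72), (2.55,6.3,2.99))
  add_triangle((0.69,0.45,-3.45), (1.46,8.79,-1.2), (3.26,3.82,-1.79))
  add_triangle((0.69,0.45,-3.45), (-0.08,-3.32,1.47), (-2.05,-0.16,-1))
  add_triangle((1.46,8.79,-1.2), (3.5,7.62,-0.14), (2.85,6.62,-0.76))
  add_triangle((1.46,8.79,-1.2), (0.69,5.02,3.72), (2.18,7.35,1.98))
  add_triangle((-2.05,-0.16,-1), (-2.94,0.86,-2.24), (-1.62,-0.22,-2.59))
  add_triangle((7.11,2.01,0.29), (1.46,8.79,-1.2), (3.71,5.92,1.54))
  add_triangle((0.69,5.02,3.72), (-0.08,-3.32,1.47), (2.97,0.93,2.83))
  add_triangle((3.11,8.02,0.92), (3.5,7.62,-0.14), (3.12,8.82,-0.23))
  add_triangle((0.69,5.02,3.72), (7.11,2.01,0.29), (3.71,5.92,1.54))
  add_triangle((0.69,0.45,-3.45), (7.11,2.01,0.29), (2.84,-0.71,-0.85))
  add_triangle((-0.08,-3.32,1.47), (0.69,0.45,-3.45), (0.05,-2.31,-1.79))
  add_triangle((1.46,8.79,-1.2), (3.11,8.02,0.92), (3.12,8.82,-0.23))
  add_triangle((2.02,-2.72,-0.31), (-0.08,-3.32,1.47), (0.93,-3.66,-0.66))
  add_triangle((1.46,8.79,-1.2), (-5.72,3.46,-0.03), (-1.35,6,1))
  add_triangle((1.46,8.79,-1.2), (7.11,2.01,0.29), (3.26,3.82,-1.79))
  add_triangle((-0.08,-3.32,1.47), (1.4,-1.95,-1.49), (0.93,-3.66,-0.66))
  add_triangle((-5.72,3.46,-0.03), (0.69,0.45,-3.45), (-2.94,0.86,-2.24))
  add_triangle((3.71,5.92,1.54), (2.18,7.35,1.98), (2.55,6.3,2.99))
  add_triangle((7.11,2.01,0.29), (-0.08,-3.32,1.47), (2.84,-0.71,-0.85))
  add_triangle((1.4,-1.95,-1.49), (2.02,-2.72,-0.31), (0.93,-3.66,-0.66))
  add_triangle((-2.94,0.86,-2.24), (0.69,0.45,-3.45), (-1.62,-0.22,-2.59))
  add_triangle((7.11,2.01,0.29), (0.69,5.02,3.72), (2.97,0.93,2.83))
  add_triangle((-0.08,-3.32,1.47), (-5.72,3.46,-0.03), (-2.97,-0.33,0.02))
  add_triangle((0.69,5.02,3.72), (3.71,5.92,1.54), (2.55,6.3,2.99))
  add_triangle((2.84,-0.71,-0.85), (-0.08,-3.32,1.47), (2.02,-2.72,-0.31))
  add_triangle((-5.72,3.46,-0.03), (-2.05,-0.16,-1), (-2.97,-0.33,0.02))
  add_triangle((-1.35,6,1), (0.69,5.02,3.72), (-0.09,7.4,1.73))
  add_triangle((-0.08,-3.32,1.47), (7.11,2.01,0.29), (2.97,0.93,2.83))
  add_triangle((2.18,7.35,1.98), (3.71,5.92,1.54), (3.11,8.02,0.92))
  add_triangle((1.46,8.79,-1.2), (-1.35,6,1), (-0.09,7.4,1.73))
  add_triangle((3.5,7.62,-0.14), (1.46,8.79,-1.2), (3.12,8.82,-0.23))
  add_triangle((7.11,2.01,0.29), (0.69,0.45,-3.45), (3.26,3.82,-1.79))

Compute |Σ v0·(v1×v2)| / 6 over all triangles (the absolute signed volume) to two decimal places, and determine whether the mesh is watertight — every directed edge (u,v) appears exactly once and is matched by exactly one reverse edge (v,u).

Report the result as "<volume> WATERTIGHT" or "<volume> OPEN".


271.71 WATERTIGHT

Per-triangle v0·(v1×v2)/6:
  t1: -5.4474
  t2: +2.1030
  t3: -0.3646
  t4: +1.9914
  t5: +19.5562
  t6: +7.9360
  t7: +2.5445
  t8: +30.8497
  t9: +2.7720
  t10: +13.1442
  t11: +2.1145
  t12: +4.9393
  t13: +1.3460
  t14: +1.6123
  t15: +0.4040
  t16: +3.2417
  t17: +11.8903
  t18: +4.0829
  t19: +1.8381
  t20: +6.8189
  t21: +0.6957
  t22: +21.0560
  t23: +8.6718
  t24: +1.3118
  t25: +13.3709
  t26: +6.5272
  t27: -0.8670
  t28: +2.3481
  t29: +1.7786
  t30: +15.2547
  t31: +14.7633
  t32: -0.5000
  t33: +4.8633
  t34: +3.1406
  t35: +6.4151
  t36: +1.0223
  t37: +1.7848
  t38: +15.0926
  t39: +2.8667
  t40: +0.0561
  t41: +1.0504
  t42: +2.0530
  t43: +3.6376
  t44: +10.7424
  t45: +2.9204
  t46: +5.9048
  t47: +1.0057
  t48: +11.3651
Σ = +271.7051 → |volume| = 271.71

Directed edges: 144 total, each appears once with its reverse present → watertight.


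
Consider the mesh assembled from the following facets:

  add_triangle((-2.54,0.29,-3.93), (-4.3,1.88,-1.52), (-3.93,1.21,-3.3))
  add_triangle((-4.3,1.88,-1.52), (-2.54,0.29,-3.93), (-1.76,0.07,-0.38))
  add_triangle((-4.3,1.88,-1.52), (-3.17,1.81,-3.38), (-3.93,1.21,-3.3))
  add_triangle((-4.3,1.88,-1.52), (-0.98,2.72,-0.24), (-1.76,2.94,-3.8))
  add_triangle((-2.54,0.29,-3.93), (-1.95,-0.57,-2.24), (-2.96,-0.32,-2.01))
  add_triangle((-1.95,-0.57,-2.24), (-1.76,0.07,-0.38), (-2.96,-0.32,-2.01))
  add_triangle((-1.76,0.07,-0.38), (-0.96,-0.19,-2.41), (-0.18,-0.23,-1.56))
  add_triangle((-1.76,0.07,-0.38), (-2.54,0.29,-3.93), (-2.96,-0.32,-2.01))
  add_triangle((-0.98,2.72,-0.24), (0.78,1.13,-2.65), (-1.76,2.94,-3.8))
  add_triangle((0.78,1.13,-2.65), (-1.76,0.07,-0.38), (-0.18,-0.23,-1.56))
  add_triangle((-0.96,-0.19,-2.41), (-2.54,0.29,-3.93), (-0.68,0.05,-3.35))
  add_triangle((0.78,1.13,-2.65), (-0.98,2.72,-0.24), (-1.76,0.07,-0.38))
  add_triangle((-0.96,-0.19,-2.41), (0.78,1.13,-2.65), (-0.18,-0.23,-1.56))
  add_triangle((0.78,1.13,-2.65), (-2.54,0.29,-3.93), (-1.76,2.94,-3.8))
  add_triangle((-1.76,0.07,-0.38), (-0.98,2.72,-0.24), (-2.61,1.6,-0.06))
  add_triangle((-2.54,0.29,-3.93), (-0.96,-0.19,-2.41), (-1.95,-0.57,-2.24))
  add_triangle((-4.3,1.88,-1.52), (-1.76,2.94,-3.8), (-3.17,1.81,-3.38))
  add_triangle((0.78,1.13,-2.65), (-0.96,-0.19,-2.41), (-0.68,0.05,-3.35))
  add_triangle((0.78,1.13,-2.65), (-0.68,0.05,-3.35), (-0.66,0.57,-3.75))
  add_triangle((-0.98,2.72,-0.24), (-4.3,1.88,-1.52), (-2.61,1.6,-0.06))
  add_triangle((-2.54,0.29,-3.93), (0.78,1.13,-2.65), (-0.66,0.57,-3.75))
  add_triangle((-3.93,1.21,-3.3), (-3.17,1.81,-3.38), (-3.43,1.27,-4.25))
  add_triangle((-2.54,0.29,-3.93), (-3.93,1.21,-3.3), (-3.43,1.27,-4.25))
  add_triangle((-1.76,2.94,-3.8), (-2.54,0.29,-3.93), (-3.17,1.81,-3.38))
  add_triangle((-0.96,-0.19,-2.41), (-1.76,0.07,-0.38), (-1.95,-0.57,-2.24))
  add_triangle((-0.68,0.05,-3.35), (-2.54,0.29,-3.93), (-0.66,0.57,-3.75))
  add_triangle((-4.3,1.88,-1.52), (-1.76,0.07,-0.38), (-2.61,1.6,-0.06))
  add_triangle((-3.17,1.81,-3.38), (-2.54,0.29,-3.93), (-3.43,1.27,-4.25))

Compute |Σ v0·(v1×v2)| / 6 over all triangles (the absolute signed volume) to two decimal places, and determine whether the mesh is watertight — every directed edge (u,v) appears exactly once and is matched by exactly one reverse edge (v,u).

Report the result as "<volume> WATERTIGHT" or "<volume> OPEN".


23.32 WATERTIGHT

Per-triangle v0·(v1×v2)/6:
  t1: +0.0192
  t2: +1.6624
  t3: +1.4037
  t4: +5.3844
  t5: +0.6459
  t6: +0.0268
  t7: +0.0514
  t8: +0.5102
  t9: +2.7156
  t10: -0.7141
  t11: +0.2806
  t12: -2.2068
  t13: +0.3163
  t14: +3.9164
  t15: -0.4085
  t16: +0.4088
  t17: +2.5489
  t18: -0.1204
  t19: +0.3166
  t20: +1.3816
  t21: +0.6006
  t22: +0.6477
  t23: +0.6933
  t24: +2.4281
  t25: -0.2967
  t26: +0.5131
  t27: +0.5121
  t28: +0.0810
Σ = +23.3184 → |volume| = 23.32

Directed edges: 84 total, each appears once with its reverse present → watertight.


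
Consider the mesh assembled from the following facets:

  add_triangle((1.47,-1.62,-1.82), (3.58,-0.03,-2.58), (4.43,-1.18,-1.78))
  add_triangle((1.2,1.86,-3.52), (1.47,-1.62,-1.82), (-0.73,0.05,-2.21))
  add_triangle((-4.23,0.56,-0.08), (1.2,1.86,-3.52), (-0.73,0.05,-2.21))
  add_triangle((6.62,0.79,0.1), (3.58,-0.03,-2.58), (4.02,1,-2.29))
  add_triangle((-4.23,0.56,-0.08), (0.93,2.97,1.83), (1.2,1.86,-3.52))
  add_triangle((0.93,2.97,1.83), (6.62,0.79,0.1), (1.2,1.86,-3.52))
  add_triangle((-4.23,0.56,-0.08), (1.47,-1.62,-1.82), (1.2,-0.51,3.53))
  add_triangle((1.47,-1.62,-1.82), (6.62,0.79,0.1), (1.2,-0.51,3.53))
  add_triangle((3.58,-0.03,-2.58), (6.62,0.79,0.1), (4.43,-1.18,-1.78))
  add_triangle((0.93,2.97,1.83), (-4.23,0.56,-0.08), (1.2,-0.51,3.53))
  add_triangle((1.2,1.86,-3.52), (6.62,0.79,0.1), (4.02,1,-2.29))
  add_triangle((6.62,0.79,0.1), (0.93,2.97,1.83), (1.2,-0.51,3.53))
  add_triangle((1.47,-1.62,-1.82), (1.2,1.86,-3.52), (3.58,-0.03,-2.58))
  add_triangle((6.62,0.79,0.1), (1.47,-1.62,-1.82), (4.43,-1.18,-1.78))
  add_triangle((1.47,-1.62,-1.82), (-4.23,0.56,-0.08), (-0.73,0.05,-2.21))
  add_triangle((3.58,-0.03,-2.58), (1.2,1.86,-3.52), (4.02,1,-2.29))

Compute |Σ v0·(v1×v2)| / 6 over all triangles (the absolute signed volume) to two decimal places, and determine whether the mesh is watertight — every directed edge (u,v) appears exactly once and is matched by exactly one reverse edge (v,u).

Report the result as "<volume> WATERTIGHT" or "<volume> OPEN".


82.77 WATERTIGHT

Per-triangle v0·(v1×v2)/6:
  t1: +1.8737
  t2: +2.8039
  t3: +3.2423
  t4: +2.6979
  t5: +10.3050
  t6: +14.6006
  t7: +3.9819
  t8: +8.2845
  t9: +4.0341
  t10: +8.0969
  t11: +2.4217
  t12: +12.3868
  t13: +3.3957
  t14: +0.1857
  t15: +2.1462
  t16: +2.3150
Σ = +82.7720 → |volume| = 82.77

Directed edges: 48 total, each appears once with its reverse present → watertight.


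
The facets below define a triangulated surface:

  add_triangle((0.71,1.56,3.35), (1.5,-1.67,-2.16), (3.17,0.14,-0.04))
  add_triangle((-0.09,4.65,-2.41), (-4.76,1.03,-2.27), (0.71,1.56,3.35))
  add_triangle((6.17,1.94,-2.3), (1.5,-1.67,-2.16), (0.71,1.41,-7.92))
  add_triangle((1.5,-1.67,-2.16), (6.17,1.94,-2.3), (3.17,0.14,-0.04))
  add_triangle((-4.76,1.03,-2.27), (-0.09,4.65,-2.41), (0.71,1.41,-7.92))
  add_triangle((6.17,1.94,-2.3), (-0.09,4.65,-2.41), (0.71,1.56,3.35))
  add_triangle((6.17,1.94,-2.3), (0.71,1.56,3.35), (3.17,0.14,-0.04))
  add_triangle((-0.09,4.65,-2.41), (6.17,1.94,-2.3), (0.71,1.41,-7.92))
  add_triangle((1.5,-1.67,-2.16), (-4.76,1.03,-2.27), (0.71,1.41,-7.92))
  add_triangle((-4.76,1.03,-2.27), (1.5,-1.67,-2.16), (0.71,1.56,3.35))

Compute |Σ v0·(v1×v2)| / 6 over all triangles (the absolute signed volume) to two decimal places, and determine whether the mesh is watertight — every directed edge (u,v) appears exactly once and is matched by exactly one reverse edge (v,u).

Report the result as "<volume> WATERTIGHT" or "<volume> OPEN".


136.81 WATERTIGHT

Per-triangle v0·(v1×v2)/6:
  t1: +1.3520
  t2: +14.2806
  t3: +18.8131
  t4: +3.9247
  t5: +27.4020
  t6: +20.7486
  t7: +4.7539
  t8: +33.8466
  t9: +12.3818
  t10: -0.6947
Σ = +136.8086 → |volume| = 136.81

Directed edges: 30 total, each appears once with its reverse present → watertight.


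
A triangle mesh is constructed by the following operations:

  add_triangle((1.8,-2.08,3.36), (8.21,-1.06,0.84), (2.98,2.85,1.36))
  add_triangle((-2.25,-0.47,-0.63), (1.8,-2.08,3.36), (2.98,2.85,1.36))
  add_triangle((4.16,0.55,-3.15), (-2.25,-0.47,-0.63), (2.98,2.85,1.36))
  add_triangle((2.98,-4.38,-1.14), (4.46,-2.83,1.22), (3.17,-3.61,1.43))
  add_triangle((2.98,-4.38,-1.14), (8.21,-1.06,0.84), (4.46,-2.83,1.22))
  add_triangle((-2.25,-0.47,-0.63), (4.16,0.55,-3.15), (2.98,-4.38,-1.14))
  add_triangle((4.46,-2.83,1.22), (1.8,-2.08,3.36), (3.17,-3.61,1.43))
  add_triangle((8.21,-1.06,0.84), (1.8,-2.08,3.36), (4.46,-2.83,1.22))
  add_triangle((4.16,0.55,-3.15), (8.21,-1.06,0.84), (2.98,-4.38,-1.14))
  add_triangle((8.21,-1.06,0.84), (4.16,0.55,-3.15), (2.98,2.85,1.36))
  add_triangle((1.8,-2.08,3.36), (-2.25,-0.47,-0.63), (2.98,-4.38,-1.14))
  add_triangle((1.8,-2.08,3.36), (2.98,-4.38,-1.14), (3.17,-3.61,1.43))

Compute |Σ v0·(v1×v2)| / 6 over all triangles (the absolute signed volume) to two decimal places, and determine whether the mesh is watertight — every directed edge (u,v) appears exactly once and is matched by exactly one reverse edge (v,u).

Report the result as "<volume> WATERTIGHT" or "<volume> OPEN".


Per-triangle v0·(v1×v2)/6:
  t1: +16.7244
  t2: +2.8697
  t3: +3.5414
  t4: +3.3647
  t5: +8.6316
  t6: +7.8581
  t7: +3.0151
  t8: +7.8650
  t9: +21.6967
  t10: +17.3960
  t11: +7.1761
  t12: +1.3674
Σ = +101.5061 → |volume| = 101.51

Directed edges: 36 total, each appears once with its reverse present → watertight.

101.51 WATERTIGHT


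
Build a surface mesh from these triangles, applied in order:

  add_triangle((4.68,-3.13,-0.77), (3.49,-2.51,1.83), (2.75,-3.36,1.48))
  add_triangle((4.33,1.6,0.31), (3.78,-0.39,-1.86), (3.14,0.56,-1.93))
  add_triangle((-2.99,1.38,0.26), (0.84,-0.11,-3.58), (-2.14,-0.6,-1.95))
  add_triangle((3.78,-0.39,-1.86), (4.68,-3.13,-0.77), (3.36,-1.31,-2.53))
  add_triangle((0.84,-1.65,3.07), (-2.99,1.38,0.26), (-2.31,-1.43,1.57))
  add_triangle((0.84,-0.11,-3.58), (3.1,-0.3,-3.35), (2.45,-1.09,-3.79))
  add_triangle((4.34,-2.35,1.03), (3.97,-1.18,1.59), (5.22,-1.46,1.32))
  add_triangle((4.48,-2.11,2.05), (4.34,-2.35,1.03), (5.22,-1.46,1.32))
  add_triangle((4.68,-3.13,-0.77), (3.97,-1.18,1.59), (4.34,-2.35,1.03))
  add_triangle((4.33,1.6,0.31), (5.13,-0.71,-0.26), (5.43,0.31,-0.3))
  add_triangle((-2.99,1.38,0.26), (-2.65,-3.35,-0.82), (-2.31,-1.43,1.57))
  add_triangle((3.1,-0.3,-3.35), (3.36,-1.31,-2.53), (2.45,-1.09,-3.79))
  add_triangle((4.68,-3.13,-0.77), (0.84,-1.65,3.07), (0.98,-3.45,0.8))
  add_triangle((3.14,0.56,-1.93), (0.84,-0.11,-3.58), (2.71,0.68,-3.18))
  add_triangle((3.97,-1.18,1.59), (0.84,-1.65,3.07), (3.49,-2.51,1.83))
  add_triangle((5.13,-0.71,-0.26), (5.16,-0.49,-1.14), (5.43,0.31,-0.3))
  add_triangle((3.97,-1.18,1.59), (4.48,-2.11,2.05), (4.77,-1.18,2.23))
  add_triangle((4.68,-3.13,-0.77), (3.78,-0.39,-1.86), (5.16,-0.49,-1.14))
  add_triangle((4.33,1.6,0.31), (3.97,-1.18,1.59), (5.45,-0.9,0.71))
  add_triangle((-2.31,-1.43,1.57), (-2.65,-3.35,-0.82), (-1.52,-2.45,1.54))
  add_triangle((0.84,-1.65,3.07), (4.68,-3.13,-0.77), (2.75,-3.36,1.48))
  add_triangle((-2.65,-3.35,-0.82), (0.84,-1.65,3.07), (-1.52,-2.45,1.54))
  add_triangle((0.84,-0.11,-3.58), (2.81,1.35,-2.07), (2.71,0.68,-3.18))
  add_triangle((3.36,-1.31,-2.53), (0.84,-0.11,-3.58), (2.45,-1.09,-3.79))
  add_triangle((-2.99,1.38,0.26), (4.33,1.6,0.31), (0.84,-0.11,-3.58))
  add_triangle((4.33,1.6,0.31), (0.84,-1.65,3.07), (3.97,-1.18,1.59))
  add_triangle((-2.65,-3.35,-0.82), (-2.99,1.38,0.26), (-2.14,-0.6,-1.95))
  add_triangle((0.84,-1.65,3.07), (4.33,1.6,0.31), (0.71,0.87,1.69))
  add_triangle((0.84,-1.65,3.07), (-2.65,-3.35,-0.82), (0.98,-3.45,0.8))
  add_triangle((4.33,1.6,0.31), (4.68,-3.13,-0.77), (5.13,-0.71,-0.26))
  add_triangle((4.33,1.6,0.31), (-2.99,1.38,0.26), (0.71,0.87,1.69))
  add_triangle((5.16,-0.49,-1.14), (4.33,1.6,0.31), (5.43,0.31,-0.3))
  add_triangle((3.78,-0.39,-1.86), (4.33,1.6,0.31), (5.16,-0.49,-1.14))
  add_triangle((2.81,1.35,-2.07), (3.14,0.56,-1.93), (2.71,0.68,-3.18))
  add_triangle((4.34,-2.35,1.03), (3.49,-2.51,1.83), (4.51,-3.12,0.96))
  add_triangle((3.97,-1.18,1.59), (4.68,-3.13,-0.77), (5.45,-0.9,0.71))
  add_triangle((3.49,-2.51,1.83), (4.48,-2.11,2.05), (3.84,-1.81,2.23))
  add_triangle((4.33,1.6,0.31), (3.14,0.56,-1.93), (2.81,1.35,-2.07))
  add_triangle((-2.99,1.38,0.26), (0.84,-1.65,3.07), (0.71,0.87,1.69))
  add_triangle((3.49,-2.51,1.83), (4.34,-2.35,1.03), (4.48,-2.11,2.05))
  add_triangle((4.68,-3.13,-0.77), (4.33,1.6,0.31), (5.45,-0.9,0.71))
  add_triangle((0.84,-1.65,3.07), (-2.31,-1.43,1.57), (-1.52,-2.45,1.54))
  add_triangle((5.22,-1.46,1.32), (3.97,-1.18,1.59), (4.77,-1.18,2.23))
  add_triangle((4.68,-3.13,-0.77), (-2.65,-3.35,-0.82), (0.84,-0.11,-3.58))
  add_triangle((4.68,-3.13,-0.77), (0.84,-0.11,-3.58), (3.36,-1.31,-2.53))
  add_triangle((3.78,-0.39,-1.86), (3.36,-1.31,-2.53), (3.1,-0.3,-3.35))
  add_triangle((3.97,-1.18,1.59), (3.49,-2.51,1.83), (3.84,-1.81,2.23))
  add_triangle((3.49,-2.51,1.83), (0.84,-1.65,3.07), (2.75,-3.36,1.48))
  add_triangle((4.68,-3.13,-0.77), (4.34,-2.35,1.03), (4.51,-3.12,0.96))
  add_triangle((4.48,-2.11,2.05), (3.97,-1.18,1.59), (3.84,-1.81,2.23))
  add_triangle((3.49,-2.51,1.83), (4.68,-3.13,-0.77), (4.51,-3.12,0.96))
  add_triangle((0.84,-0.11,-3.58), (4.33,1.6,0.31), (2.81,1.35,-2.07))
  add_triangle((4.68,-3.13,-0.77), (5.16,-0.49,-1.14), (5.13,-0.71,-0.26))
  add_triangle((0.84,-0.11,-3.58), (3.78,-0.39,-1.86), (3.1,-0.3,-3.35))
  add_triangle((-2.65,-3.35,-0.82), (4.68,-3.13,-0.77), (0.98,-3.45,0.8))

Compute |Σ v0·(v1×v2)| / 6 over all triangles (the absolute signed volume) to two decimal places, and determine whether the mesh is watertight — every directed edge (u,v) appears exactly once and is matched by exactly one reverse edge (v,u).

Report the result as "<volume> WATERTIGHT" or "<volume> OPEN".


107.02 OPEN

Per-triangle v0·(v1×v2)/6:
  t1: +2.5868
  t2: +1.8555
  t3: +3.0703
  t4: +2.3923
  t5: +3.0484
  t6: +1.1606
  t7: -0.5834
  t8: +0.9568
  t9: +1.0399
  t10: +0.5272
  t11: +4.4268
  t12: +1.0665
  t13: +6.1772
  t14: +0.5213
  t15: +2.2631
  t16: +0.7926
  t17: -0.2048
  t18: +2.3741
  t19: +2.1349
  t20: +1.8564
  t21: -2.1654
  t22: +1.7520
  t23: +0.5779
  t24: -0.4594
  t25: +6.3838
  t26: +3.9022
  t27: +4.0369
  t28: +3.6389
  t29: +5.2244
  t30: +0.1218
  t31: +2.7315
  t32: +0.6567
  t33: +1.7388
  t34: +0.6374
  t35: +0.5407
  t36: +2.9542
  t37: +0.3056
  t38: +1.4685
  t39: +2.9779
  t40: +0.6715
  t41: +3.4453
  t42: +1.6918
  t43: -0.1406
  t44: +14.1940
  t45: +1.8192
  t46: +1.1183
  t47: -0.4831
  t48: +2.0910
  t49: +0.8747
  t50: +0.2433
  t51: +0.0390
  t52: -1.5078
  t53: +1.9666
  t54: -0.0664
  t55: +6.5783
Σ = +107.0221 → |volume| = 107.02

Directed edges: 165 total; 9 unmatched, e.g. (3.78,-0.39,-1.86)→(3.14,0.56,-1.93) → open.
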